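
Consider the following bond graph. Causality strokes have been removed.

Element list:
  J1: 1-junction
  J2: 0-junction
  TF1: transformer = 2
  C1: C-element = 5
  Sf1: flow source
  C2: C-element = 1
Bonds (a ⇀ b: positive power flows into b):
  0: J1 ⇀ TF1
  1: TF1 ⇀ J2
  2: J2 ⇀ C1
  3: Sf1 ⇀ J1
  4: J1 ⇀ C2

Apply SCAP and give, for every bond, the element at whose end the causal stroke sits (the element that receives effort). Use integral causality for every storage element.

#3 stroke at Sf1  (Sf1 (Sf) sets flow on bond)
#0 stroke at J1  (common-f at J1 fixed by 3)
#4 stroke at J1  (J1 flow already set via bond 3)
#1 stroke at TF1  (TF1 one-in-one-out from 0)
#2 stroke at J2  (only one effort-in slot at J2)

#0 stroke→J1
#1 stroke→TF1
#2 stroke→J2
#3 stroke→Sf1
#4 stroke→J1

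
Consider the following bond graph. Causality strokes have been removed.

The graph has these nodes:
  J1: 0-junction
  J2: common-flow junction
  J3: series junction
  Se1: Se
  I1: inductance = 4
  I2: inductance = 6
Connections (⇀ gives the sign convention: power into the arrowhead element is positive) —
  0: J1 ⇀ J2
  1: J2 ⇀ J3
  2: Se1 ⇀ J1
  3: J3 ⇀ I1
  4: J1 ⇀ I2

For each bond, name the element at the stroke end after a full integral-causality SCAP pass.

b2 →J1  (source Se1 imposes e)
b0 →J2  (J1: bond 2 brought effort, rest push out)
b4 →I2  (J1: bond 2 brought effort, rest push out)
b1 →J3  (only one flow-in slot at J2)
b3 →I1  (only one flow-in slot at J3)

#0 |J2
#1 |J3
#2 |J1
#3 |I1
#4 |I2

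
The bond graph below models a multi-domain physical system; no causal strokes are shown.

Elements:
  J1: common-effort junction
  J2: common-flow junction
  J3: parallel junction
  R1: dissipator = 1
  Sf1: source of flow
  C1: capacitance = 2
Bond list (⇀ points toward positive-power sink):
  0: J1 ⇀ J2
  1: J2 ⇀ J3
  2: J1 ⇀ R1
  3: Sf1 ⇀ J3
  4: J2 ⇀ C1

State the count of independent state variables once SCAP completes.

#3 |Sf1  (Sf1 fixes flow; stroke at Sf1)
#1 |J3  (J3 needs exactly one e-in)
#0 |J2  (J2 flow already set via bond 1)
#4 |J2  (1-jn J2 has f-setter on 1)
#2 |J1  (closing 0-jn rule on J1)

1  (C1 all integral)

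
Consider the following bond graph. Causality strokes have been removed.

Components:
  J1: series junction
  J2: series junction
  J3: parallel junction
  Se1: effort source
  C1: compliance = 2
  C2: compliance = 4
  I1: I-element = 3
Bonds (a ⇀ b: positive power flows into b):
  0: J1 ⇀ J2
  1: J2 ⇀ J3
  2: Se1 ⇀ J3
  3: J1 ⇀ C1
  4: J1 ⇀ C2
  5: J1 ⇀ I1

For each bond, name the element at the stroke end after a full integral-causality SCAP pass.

b0 stroke→J1
b1 stroke→J2
b2 stroke→J3
b3 stroke→J1
b4 stroke→J1
b5 stroke→I1

#2 |J3  (Se1 fixes effort; stroke away)
#1 |J2  (J3: bond 2 brought effort, rest push out)
#0 |J1  (J2 needs exactly one f-in)
#3 |J1  (prefer integral on C1)
#4 |J1  (prefer integral on C2)
#5 |I1  (J1 needs exactly one f-in)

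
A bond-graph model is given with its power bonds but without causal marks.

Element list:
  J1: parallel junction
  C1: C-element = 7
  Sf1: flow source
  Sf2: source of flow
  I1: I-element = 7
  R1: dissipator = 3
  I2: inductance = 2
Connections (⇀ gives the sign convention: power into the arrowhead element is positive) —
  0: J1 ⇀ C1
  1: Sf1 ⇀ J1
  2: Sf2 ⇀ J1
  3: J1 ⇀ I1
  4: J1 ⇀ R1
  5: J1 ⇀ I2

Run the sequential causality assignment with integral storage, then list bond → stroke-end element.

b1 stroke→Sf1  (Sf1 fixes flow; stroke at Sf1)
b2 stroke→Sf2  (Sf2 (Sf) sets flow on bond)
b0 stroke→J1  (C1 integral (e out))
b3 stroke→I1  (0-jn J1 has e-setter on 0)
b4 stroke→R1  (0-jn J1 has e-setter on 0)
b5 stroke→I2  (J1 effort already set via bond 0)

b0 |J1
b1 |Sf1
b2 |Sf2
b3 |I1
b4 |R1
b5 |I2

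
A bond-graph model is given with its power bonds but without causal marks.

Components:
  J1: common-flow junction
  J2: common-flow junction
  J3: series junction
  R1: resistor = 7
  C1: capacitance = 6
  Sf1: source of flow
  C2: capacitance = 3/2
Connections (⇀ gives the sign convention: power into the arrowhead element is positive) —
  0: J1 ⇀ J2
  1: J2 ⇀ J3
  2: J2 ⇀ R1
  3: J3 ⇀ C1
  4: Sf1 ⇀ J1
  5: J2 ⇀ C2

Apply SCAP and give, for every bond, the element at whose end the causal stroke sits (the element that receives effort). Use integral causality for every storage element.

bond 0 →J1
bond 1 →J2
bond 2 →J2
bond 3 →J3
bond 4 →Sf1
bond 5 →J2

bond 4 |Sf1  (source Sf1 imposes f)
bond 0 |J1  (J1: bond 4 brought flow, rest push out)
bond 1 |J2  (J2 flow already set via bond 0)
bond 2 |J2  (J2 flow already set via bond 0)
bond 5 |J2  (1-jn J2 has f-setter on 0)
bond 3 |J3  (J3: bond 1 brought flow, rest push out)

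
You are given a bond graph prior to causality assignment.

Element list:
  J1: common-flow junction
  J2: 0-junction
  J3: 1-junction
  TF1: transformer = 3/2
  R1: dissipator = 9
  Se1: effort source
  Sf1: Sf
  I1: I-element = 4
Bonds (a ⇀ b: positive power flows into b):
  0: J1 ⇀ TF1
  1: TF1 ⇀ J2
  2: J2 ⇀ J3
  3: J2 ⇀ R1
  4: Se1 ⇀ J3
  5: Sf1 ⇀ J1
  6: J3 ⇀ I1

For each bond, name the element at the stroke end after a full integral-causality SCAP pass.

b0 stroke→J1
b1 stroke→TF1
b2 stroke→J3
b3 stroke→J2
b4 stroke→J3
b5 stroke→Sf1
b6 stroke→I1

β4 →J3  (Se1: effort source, stroke at far end)
β5 →Sf1  (Sf1 fixes flow; stroke at Sf1)
β0 →J1  (common-f at J1 fixed by 5)
β1 →TF1  (TF TF1: opposite of bond 0)
β6 →I1  (prefer integral on I1)
β2 →J3  (J3: bond 6 brought flow, rest push out)
β3 →J2  (closing 0-jn rule on J2)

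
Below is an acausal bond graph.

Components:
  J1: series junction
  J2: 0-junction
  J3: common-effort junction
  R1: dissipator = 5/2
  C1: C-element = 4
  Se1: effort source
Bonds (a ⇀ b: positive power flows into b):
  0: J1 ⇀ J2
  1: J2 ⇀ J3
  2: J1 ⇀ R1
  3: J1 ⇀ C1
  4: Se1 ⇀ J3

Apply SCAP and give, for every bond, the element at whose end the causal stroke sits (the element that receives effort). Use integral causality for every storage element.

β4 stroke at J3  (Se1: effort source, stroke at far end)
β1 stroke at J2  (common-e at J3 fixed by 4)
β0 stroke at J1  (J2: bond 1 brought effort, rest push out)
β3 stroke at J1  (C1: C, integral causality)
β2 stroke at R1  (J1 needs exactly one f-in)

bond 0 →J1
bond 1 →J2
bond 2 →R1
bond 3 →J1
bond 4 →J3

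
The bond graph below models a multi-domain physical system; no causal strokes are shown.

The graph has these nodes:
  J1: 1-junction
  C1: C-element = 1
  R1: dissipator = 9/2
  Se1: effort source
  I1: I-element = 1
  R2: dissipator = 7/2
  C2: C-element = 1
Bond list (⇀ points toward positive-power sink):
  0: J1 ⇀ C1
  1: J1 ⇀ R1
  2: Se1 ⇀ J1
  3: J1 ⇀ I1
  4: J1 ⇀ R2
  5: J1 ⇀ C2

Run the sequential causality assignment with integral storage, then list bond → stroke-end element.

#0 →J1
#1 →J1
#2 →J1
#3 →I1
#4 →J1
#5 →J1

#2 stroke at J1  (Se1 (Se) sets effort on bond)
#0 stroke at J1  (C1: C, integral causality)
#3 stroke at I1  (prefer integral on I1)
#1 stroke at J1  (J1 flow already set via bond 3)
#4 stroke at J1  (J1: bond 3 brought flow, rest push out)
#5 stroke at J1  (common-f at J1 fixed by 3)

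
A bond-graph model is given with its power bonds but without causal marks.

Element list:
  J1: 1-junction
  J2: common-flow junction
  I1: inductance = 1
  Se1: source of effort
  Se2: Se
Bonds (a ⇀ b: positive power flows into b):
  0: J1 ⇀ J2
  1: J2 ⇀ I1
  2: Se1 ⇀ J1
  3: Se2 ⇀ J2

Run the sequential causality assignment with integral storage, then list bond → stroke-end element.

#2 |J1  (source Se1 imposes e)
#3 |J2  (source Se2 imposes e)
#0 |J2  (J1 needs exactly one f-in)
#1 |I1  (J2: last free bond brings flow in)

#0 →J2
#1 →I1
#2 →J1
#3 →J2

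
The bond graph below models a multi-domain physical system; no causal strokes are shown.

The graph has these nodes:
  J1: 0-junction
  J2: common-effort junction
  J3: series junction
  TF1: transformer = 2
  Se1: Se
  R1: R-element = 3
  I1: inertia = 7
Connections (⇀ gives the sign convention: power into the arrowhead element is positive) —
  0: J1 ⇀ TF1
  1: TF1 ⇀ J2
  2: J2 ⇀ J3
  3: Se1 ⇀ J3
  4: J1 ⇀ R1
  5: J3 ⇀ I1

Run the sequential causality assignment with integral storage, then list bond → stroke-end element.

β0 →TF1
β1 →J2
β2 →J3
β3 →J3
β4 →J1
β5 →I1

b3 stroke→J3  (Se1 fixes effort; stroke away)
b5 stroke→I1  (I1 outputs flow p/I1)
b2 stroke→J3  (J3 flow already set via bond 5)
b1 stroke→J2  (J2 needs exactly one e-in)
b0 stroke→TF1  (TF1 one-in-one-out from 1)
b4 stroke→J1  (J1 needs exactly one e-in)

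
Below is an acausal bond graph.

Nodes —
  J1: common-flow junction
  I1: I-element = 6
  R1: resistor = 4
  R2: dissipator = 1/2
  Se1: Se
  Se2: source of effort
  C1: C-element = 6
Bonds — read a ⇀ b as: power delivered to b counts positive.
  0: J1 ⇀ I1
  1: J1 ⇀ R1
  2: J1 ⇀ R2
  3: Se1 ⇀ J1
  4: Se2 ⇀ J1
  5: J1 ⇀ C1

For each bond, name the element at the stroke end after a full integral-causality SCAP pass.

#3 stroke→J1  (Se1 fixes effort; stroke away)
#4 stroke→J1  (Se2: effort source, stroke at far end)
#0 stroke→I1  (I1 outputs flow p/I1)
#1 stroke→J1  (common-f at J1 fixed by 0)
#2 stroke→J1  (common-f at J1 fixed by 0)
#5 stroke→J1  (common-f at J1 fixed by 0)

b0 |I1
b1 |J1
b2 |J1
b3 |J1
b4 |J1
b5 |J1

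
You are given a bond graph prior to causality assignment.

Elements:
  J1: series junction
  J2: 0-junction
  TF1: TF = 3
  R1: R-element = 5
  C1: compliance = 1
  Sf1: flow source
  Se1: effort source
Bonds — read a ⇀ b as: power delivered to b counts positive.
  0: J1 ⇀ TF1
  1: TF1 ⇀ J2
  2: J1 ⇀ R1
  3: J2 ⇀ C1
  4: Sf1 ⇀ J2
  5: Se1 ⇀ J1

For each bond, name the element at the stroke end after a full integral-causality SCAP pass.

#0 |J1
#1 |TF1
#2 |R1
#3 |J2
#4 |Sf1
#5 |J1

#4 stroke→Sf1  (source Sf1 imposes f)
#5 stroke→J1  (source Se1 imposes e)
#3 stroke→J2  (C1 outputs effort q/C1)
#1 stroke→TF1  (J2: bond 3 brought effort, rest push out)
#0 stroke→J1  (TF1: transformer flips bond 1)
#2 stroke→R1  (only one flow-in slot at J1)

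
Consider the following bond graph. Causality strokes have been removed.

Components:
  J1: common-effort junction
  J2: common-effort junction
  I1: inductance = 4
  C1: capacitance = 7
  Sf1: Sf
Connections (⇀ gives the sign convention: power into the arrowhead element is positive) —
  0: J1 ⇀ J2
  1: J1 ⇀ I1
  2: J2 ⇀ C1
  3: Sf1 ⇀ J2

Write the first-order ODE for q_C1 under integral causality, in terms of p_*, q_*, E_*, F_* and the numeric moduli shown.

bond 3 stroke at Sf1  (source Sf1 imposes f)
bond 1 stroke at I1  (I1 outputs flow p/I1)
bond 0 stroke at J1  (closing 0-jn rule on J1)
bond 2 stroke at J2  (J2 needs exactly one e-in)

dq_C1/dt = F_Sf1 - p_I1/4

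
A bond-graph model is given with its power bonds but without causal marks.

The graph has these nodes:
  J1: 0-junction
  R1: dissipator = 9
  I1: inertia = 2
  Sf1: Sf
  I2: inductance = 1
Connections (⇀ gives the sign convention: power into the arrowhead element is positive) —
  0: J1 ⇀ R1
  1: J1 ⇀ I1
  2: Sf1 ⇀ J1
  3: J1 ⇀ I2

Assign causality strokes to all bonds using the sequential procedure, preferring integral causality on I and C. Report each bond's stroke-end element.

bond 0 stroke at J1
bond 1 stroke at I1
bond 2 stroke at Sf1
bond 3 stroke at I2

#2 →Sf1  (Sf1 (Sf) sets flow on bond)
#1 →I1  (I1 outputs flow p/I1)
#3 →I2  (I2 integral (f out))
#0 →J1  (closing 0-jn rule on J1)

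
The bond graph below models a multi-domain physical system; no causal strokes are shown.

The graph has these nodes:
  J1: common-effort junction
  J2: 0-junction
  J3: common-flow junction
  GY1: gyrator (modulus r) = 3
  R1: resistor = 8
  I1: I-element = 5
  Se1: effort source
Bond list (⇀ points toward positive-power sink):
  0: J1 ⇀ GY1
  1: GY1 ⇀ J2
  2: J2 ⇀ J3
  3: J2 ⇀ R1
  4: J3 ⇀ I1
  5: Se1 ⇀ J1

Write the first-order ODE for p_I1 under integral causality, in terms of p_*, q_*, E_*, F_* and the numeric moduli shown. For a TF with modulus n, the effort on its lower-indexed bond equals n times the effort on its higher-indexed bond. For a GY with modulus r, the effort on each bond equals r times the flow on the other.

dp_I1/dt = 8*E_Se1/3 - 8*p_I1/5

#5 |J1  (source Se1 imposes e)
#0 |GY1  (common-e at J1 fixed by 5)
#1 |GY1  (through GY1, causality inverts; strokes same side of GY1)
#4 |I1  (I1 outputs flow p/I1)
#2 |J3  (1-jn J3 has f-setter on 4)
#3 |J2  (closing 0-jn rule on J2)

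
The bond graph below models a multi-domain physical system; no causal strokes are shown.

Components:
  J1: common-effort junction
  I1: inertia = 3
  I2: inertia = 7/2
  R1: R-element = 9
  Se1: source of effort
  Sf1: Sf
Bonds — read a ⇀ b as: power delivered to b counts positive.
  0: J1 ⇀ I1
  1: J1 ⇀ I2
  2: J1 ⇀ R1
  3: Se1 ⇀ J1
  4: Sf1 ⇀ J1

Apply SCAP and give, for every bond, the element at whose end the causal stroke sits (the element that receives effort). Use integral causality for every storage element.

#3 stroke→J1  (Se1: effort source, stroke at far end)
#4 stroke→Sf1  (Sf1 fixes flow; stroke at Sf1)
#0 stroke→I1  (common-e at J1 fixed by 3)
#1 stroke→I2  (J1: bond 3 brought effort, rest push out)
#2 stroke→R1  (J1 effort already set via bond 3)

β0 |I1
β1 |I2
β2 |R1
β3 |J1
β4 |Sf1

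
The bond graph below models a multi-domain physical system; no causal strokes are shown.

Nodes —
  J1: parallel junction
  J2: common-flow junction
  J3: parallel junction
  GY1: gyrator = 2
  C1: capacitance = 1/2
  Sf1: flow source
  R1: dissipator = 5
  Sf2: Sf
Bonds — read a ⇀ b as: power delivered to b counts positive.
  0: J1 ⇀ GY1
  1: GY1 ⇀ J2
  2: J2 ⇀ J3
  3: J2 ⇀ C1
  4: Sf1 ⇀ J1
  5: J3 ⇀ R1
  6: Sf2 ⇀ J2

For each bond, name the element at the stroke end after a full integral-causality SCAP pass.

#4 →Sf1  (Sf1 (Sf) sets flow on bond)
#6 →Sf2  (Sf2 fixes flow; stroke at Sf2)
#0 →J1  (J1: last free bond brings effort in)
#1 →J2  (1-jn J2 has f-setter on 6)
#2 →J2  (J2 flow already set via bond 6)
#3 →J2  (J2 flow already set via bond 6)
#5 →J3  (closing 0-jn rule on J3)

β0 stroke at J1
β1 stroke at J2
β2 stroke at J2
β3 stroke at J2
β4 stroke at Sf1
β5 stroke at J3
β6 stroke at Sf2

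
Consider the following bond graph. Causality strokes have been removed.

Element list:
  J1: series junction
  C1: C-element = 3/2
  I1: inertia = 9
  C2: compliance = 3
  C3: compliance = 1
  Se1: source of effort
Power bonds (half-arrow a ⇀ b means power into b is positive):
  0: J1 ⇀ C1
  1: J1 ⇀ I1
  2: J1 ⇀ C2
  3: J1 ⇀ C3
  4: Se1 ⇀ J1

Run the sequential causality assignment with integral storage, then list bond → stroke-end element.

#4 →J1  (Se1 (Se) sets effort on bond)
#0 →J1  (C1: C, integral causality)
#1 →I1  (prefer integral on I1)
#2 →J1  (J1: bond 1 brought flow, rest push out)
#3 →J1  (common-f at J1 fixed by 1)

#0 →J1
#1 →I1
#2 →J1
#3 →J1
#4 →J1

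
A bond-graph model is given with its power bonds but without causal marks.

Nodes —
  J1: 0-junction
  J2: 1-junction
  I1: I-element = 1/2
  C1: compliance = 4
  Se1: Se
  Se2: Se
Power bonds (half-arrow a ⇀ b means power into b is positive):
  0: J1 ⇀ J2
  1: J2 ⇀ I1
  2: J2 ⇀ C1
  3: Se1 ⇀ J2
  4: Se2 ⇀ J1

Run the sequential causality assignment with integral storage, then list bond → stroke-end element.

bond 3 stroke at J2  (Se1: effort source, stroke at far end)
bond 4 stroke at J1  (source Se2 imposes e)
bond 0 stroke at J2  (common-e at J1 fixed by 4)
bond 1 stroke at I1  (prefer integral on I1)
bond 2 stroke at J2  (J2 flow already set via bond 1)

b0 |J2
b1 |I1
b2 |J2
b3 |J2
b4 |J1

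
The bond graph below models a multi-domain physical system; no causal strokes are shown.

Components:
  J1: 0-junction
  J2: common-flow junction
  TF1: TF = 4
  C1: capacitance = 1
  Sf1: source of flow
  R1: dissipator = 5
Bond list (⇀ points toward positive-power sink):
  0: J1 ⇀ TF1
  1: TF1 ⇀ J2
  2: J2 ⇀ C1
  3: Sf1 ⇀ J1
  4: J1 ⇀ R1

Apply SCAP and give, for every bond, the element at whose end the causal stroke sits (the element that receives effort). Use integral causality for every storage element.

b0 |J1
b1 |TF1
b2 |J2
b3 |Sf1
b4 |R1

#3 →Sf1  (Sf1: flow source, stroke at near end)
#2 →J2  (C1: C, integral causality)
#1 →TF1  (J2: last free bond brings flow in)
#0 →J1  (through TF1, causality passes straight; one stroke at TF1)
#4 →R1  (J1 effort already set via bond 0)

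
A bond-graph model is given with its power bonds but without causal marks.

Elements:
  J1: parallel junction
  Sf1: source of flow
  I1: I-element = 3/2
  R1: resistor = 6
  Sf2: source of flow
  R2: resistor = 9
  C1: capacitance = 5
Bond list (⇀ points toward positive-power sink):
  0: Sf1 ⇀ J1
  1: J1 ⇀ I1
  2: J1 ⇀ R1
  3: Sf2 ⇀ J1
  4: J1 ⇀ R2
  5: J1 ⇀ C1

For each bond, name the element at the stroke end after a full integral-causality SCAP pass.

β0 |Sf1
β1 |I1
β2 |R1
β3 |Sf2
β4 |R2
β5 |J1

#0 stroke at Sf1  (Sf1 fixes flow; stroke at Sf1)
#3 stroke at Sf2  (Sf2 (Sf) sets flow on bond)
#1 stroke at I1  (I1: I, integral causality)
#5 stroke at J1  (C1 integral (e out))
#2 stroke at R1  (J1 effort already set via bond 5)
#4 stroke at R2  (J1 effort already set via bond 5)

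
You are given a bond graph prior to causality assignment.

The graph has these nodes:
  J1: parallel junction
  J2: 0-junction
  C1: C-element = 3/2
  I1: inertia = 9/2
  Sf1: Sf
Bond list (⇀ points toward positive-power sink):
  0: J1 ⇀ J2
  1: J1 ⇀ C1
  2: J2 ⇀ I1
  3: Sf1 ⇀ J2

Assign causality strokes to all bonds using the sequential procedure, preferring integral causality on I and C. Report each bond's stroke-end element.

β3 stroke at Sf1  (Sf1 (Sf) sets flow on bond)
β1 stroke at J1  (prefer integral on C1)
β0 stroke at J2  (J1: bond 1 brought effort, rest push out)
β2 stroke at I1  (J2: bond 0 brought effort, rest push out)

#0 stroke→J2
#1 stroke→J1
#2 stroke→I1
#3 stroke→Sf1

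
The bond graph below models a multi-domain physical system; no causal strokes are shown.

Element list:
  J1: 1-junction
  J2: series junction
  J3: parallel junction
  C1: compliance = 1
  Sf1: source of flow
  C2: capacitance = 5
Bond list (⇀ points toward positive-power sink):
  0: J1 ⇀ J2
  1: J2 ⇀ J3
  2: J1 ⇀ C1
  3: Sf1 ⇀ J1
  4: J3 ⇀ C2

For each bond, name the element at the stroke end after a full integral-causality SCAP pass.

b3 →Sf1  (Sf1: flow source, stroke at near end)
b0 →J1  (1-jn J1 has f-setter on 3)
b2 →J1  (J1: bond 3 brought flow, rest push out)
b1 →J2  (common-f at J2 fixed by 0)
b4 →J3  (J3 needs exactly one e-in)

b0 stroke at J1
b1 stroke at J2
b2 stroke at J1
b3 stroke at Sf1
b4 stroke at J3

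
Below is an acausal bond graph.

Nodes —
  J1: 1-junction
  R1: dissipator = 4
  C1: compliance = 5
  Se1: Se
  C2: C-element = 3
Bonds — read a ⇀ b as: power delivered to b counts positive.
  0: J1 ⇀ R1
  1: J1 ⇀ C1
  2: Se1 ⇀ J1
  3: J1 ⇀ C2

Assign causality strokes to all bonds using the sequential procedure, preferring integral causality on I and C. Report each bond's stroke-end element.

b0 →R1
b1 →J1
b2 →J1
b3 →J1

#2 →J1  (Se1: effort source, stroke at far end)
#1 →J1  (C1: C, integral causality)
#3 →J1  (C2: C, integral causality)
#0 →R1  (J1 needs exactly one f-in)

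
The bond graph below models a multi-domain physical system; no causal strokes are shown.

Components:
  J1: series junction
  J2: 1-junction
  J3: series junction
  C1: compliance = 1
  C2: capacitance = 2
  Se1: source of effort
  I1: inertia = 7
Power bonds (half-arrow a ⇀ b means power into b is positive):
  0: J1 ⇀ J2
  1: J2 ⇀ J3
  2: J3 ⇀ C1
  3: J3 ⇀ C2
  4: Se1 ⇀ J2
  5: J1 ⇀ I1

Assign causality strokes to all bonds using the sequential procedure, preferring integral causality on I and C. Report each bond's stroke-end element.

β4 stroke→J2  (Se1 (Se) sets effort on bond)
β2 stroke→J3  (C1 outputs effort q/C1)
β3 stroke→J3  (prefer integral on C2)
β1 stroke→J2  (J3: last free bond brings flow in)
β0 stroke→J1  (J2: last free bond brings flow in)
β5 stroke→I1  (J1 needs exactly one f-in)

bond 0 stroke→J1
bond 1 stroke→J2
bond 2 stroke→J3
bond 3 stroke→J3
bond 4 stroke→J2
bond 5 stroke→I1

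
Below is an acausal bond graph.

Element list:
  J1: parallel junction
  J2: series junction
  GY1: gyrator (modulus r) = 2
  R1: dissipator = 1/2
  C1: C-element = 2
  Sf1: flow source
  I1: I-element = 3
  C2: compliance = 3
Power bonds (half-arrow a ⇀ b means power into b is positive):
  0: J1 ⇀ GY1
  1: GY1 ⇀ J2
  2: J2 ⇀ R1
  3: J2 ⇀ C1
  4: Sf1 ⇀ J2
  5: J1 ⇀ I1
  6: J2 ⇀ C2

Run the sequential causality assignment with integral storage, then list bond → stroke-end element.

bond 4 stroke→Sf1  (Sf1 fixes flow; stroke at Sf1)
bond 1 stroke→J2  (1-jn J2 has f-setter on 4)
bond 2 stroke→J2  (J2 flow already set via bond 4)
bond 3 stroke→J2  (J2: bond 4 brought flow, rest push out)
bond 6 stroke→J2  (1-jn J2 has f-setter on 4)
bond 0 stroke→J1  (GY1: gyrator matches bond 1)
bond 5 stroke→I1  (J1: bond 0 brought effort, rest push out)

b0 →J1
b1 →J2
b2 →J2
b3 →J2
b4 →Sf1
b5 →I1
b6 →J2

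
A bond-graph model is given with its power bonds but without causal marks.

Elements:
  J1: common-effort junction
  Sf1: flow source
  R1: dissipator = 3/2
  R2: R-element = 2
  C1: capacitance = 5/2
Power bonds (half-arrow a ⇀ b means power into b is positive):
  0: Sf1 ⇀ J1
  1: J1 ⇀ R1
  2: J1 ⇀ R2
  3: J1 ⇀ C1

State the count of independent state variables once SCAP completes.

b0 |Sf1  (source Sf1 imposes f)
b3 |J1  (C1 integral (e out))
b1 |R1  (common-e at J1 fixed by 3)
b2 |R2  (J1: bond 3 brought effort, rest push out)

1  (C1 all integral)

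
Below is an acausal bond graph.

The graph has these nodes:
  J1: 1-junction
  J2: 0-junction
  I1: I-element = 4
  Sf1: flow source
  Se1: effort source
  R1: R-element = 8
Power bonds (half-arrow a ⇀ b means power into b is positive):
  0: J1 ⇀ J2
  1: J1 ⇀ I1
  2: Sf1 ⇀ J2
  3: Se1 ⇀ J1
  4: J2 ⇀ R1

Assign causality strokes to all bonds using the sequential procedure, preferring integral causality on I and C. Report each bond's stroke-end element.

b2 →Sf1  (source Sf1 imposes f)
b3 →J1  (source Se1 imposes e)
b1 →I1  (I1 outputs flow p/I1)
b0 →J1  (1-jn J1 has f-setter on 1)
b4 →J2  (J2 needs exactly one e-in)

β0 →J1
β1 →I1
β2 →Sf1
β3 →J1
β4 →J2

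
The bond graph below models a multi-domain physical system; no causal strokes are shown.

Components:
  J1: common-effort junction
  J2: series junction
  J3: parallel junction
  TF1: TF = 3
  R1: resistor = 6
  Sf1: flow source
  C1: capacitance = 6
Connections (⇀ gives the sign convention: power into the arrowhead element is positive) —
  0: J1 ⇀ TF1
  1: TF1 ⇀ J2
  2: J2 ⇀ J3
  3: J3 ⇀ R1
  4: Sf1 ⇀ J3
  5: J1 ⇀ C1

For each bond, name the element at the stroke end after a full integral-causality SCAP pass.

bond 0 stroke at TF1
bond 1 stroke at J2
bond 2 stroke at J3
bond 3 stroke at R1
bond 4 stroke at Sf1
bond 5 stroke at J1

b4 stroke at Sf1  (Sf1 fixes flow; stroke at Sf1)
b5 stroke at J1  (C1: C, integral causality)
b0 stroke at TF1  (J1: bond 5 brought effort, rest push out)
b1 stroke at J2  (TF1 one-in-one-out from 0)
b2 stroke at J3  (J2 needs exactly one f-in)
b3 stroke at R1  (J3: bond 2 brought effort, rest push out)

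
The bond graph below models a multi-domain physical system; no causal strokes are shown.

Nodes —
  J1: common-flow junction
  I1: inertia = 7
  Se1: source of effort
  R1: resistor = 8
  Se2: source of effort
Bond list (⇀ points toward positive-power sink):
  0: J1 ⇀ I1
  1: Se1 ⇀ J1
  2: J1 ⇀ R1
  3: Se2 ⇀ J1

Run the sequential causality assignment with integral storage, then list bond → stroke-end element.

#1 →J1  (source Se1 imposes e)
#3 →J1  (source Se2 imposes e)
#0 →I1  (I1 outputs flow p/I1)
#2 →J1  (1-jn J1 has f-setter on 0)

b0 |I1
b1 |J1
b2 |J1
b3 |J1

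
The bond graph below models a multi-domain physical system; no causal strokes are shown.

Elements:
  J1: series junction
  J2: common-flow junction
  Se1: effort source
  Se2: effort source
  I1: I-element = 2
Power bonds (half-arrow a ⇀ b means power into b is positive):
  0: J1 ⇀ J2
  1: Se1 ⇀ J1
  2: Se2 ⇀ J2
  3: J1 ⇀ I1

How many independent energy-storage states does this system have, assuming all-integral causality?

bond 1 →J1  (source Se1 imposes e)
bond 2 →J2  (source Se2 imposes e)
bond 0 →J1  (J2: last free bond brings flow in)
bond 3 →I1  (J1 needs exactly one f-in)

1  (I1 all integral)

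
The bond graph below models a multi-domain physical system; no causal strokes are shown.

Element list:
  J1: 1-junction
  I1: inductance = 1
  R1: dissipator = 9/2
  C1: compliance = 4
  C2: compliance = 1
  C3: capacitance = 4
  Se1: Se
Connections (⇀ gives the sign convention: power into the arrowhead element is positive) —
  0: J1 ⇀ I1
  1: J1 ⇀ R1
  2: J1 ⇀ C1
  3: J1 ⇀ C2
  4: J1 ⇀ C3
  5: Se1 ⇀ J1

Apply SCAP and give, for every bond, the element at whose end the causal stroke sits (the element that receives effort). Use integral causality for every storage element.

#0 stroke→I1
#1 stroke→J1
#2 stroke→J1
#3 stroke→J1
#4 stroke→J1
#5 stroke→J1

β5 |J1  (Se1 (Se) sets effort on bond)
β0 |I1  (I1: I, integral causality)
β1 |J1  (1-jn J1 has f-setter on 0)
β2 |J1  (common-f at J1 fixed by 0)
β3 |J1  (J1 flow already set via bond 0)
β4 |J1  (J1 flow already set via bond 0)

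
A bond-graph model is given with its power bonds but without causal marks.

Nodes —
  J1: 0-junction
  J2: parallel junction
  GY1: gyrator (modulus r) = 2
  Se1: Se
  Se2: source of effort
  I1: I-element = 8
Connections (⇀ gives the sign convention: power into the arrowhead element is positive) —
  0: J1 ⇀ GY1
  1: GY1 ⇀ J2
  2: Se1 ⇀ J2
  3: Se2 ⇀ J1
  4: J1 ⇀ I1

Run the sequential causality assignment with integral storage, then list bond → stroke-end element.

b0 stroke at GY1
b1 stroke at GY1
b2 stroke at J2
b3 stroke at J1
b4 stroke at I1

b2 stroke at J2  (Se1 (Se) sets effort on bond)
b3 stroke at J1  (Se2 (Se) sets effort on bond)
b0 stroke at GY1  (0-jn J1 has e-setter on 3)
b4 stroke at I1  (J1: bond 3 brought effort, rest push out)
b1 stroke at GY1  (common-e at J2 fixed by 2)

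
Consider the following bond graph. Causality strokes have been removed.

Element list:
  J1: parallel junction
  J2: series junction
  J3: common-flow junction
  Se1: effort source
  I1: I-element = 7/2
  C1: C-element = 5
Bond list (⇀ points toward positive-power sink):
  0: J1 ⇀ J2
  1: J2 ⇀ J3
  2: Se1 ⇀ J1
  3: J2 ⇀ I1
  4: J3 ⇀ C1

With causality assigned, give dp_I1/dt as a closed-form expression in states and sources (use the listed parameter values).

#2 →J1  (source Se1 imposes e)
#0 →J2  (0-jn J1 has e-setter on 2)
#3 →I1  (I1: I, integral causality)
#1 →J2  (1-jn J2 has f-setter on 3)
#4 →J3  (J3 flow already set via bond 1)

dp_I1/dt = E_Se1 - q_C1/5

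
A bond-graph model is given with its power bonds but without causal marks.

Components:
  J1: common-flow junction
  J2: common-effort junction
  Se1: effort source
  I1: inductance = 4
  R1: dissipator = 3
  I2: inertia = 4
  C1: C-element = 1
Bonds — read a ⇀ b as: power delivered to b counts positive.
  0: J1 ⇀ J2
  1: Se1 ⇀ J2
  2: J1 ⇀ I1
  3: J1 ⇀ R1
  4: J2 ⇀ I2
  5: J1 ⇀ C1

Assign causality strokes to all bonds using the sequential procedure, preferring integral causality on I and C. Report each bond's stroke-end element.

β1 stroke→J2  (Se1 fixes effort; stroke away)
β0 stroke→J1  (0-jn J2 has e-setter on 1)
β4 stroke→I2  (J2: bond 1 brought effort, rest push out)
β2 stroke→I1  (I1 outputs flow p/I1)
β3 stroke→J1  (J1 flow already set via bond 2)
β5 stroke→J1  (J1 flow already set via bond 2)

β0 |J1
β1 |J2
β2 |I1
β3 |J1
β4 |I2
β5 |J1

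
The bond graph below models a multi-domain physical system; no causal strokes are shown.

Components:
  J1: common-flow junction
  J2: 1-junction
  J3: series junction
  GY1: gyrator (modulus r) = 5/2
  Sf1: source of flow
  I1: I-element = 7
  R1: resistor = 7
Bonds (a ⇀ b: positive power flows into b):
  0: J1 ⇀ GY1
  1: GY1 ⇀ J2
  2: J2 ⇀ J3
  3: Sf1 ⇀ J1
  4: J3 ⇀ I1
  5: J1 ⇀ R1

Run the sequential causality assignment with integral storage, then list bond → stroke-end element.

#3 stroke→Sf1  (Sf1: flow source, stroke at near end)
#0 stroke→J1  (J1 flow already set via bond 3)
#5 stroke→J1  (common-f at J1 fixed by 3)
#1 stroke→J2  (through GY1, causality inverts; strokes same side of GY1)
#2 stroke→J3  (closing 1-jn rule on J2)
#4 stroke→I1  (closing 1-jn rule on J3)

bond 0 →J1
bond 1 →J2
bond 2 →J3
bond 3 →Sf1
bond 4 →I1
bond 5 →J1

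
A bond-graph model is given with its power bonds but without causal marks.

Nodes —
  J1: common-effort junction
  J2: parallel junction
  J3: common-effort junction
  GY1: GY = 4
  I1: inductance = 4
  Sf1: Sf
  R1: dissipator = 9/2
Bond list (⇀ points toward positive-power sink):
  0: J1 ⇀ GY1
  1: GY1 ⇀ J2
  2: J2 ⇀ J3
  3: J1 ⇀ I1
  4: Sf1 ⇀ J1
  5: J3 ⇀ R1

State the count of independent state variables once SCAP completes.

1  (I1 all integral)

bond 4 →Sf1  (source Sf1 imposes f)
bond 3 →I1  (I1 integral (f out))
bond 0 →J1  (J1 needs exactly one e-in)
bond 1 →J2  (through GY1, causality inverts; strokes same side of GY1)
bond 2 →J3  (J2: bond 1 brought effort, rest push out)
bond 5 →R1  (J3 effort already set via bond 2)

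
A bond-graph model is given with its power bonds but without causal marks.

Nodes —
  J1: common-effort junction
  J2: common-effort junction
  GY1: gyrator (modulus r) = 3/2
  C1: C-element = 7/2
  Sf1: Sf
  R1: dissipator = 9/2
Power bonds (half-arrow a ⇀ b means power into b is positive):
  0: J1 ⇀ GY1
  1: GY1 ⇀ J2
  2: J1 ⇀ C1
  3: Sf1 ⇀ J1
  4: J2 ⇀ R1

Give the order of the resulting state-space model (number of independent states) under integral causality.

1  (C1 all integral)

bond 3 →Sf1  (Sf1 (Sf) sets flow on bond)
bond 2 →J1  (C1 outputs effort q/C1)
bond 0 →GY1  (common-e at J1 fixed by 2)
bond 1 →GY1  (GY GY1: same side as bond 0)
bond 4 →J2  (J2 needs exactly one e-in)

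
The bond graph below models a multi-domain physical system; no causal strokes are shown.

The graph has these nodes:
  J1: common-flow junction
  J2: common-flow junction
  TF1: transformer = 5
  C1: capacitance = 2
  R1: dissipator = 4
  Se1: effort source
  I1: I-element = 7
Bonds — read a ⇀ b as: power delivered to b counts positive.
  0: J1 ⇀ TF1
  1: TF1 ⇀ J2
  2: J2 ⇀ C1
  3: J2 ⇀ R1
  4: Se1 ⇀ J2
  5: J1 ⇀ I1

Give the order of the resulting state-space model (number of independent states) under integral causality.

2  (C1, I1 all integral)

bond 4 stroke at J2  (Se1: effort source, stroke at far end)
bond 2 stroke at J2  (prefer integral on C1)
bond 5 stroke at I1  (I1 outputs flow p/I1)
bond 0 stroke at J1  (1-jn J1 has f-setter on 5)
bond 1 stroke at TF1  (TF1: transformer flips bond 0)
bond 3 stroke at J2  (J2 flow already set via bond 1)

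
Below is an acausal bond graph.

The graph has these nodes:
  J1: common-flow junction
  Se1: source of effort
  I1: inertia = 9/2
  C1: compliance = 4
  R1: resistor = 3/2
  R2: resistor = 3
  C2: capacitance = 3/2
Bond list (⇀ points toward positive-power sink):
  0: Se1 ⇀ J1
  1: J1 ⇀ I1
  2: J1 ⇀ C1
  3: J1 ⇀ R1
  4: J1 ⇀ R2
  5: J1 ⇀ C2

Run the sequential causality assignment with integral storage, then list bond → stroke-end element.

#0 |J1  (Se1 fixes effort; stroke away)
#1 |I1  (prefer integral on I1)
#2 |J1  (J1 flow already set via bond 1)
#3 |J1  (J1 flow already set via bond 1)
#4 |J1  (1-jn J1 has f-setter on 1)
#5 |J1  (J1 flow already set via bond 1)

#0 stroke→J1
#1 stroke→I1
#2 stroke→J1
#3 stroke→J1
#4 stroke→J1
#5 stroke→J1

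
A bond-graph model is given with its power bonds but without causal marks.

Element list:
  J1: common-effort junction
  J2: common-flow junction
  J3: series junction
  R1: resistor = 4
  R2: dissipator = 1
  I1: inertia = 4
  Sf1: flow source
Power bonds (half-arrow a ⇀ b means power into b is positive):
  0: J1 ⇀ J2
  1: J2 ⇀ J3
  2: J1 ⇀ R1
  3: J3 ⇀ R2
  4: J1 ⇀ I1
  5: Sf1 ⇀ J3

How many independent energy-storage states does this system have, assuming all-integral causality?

1  (I1 all integral)

b5 |Sf1  (Sf1 fixes flow; stroke at Sf1)
b1 |J3  (1-jn J3 has f-setter on 5)
b3 |J3  (common-f at J3 fixed by 5)
b0 |J2  (common-f at J2 fixed by 1)
b4 |I1  (I1 integral (f out))
b2 |J1  (J1 needs exactly one e-in)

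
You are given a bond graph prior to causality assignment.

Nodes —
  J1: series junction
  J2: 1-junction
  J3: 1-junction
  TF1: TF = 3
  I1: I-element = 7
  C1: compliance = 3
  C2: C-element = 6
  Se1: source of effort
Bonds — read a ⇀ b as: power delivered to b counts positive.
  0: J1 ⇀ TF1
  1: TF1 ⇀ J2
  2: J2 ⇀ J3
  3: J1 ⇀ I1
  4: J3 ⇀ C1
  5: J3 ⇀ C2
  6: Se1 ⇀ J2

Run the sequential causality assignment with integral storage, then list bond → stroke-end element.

bond 0 stroke→J1
bond 1 stroke→TF1
bond 2 stroke→J2
bond 3 stroke→I1
bond 4 stroke→J3
bond 5 stroke→J3
bond 6 stroke→J2

bond 6 |J2  (Se1: effort source, stroke at far end)
bond 3 |I1  (I1 outputs flow p/I1)
bond 0 |J1  (J1: bond 3 brought flow, rest push out)
bond 1 |TF1  (TF1 one-in-one-out from 0)
bond 2 |J2  (common-f at J2 fixed by 1)
bond 4 |J3  (J3: bond 2 brought flow, rest push out)
bond 5 |J3  (1-jn J3 has f-setter on 2)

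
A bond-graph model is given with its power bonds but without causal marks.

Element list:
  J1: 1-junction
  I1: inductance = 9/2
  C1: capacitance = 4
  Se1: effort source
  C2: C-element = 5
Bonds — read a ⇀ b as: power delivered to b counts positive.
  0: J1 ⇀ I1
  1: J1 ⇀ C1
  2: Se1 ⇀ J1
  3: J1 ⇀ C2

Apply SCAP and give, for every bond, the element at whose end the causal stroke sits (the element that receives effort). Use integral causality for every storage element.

bond 0 stroke→I1
bond 1 stroke→J1
bond 2 stroke→J1
bond 3 stroke→J1

β2 |J1  (Se1 fixes effort; stroke away)
β0 |I1  (I1: I, integral causality)
β1 |J1  (J1 flow already set via bond 0)
β3 |J1  (J1 flow already set via bond 0)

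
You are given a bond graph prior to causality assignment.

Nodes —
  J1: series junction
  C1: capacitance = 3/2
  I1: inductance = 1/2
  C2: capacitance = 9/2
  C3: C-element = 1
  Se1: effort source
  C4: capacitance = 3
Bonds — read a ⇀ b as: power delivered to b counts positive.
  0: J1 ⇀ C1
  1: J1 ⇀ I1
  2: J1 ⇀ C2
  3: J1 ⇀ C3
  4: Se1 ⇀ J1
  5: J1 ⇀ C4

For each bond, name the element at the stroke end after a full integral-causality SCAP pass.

b4 stroke at J1  (Se1: effort source, stroke at far end)
b0 stroke at J1  (C1 integral (e out))
b1 stroke at I1  (I1 outputs flow p/I1)
b2 stroke at J1  (common-f at J1 fixed by 1)
b3 stroke at J1  (common-f at J1 fixed by 1)
b5 stroke at J1  (J1 flow already set via bond 1)

β0 |J1
β1 |I1
β2 |J1
β3 |J1
β4 |J1
β5 |J1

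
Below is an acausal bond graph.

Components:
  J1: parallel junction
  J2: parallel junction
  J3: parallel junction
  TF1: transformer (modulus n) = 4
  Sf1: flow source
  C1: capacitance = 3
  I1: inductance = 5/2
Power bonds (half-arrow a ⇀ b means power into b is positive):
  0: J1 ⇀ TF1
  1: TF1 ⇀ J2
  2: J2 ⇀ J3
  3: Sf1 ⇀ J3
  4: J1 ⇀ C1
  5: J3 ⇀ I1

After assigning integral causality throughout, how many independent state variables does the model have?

bond 3 |Sf1  (source Sf1 imposes f)
bond 4 |J1  (prefer integral on C1)
bond 0 |TF1  (J1 effort already set via bond 4)
bond 1 |J2  (TF1 one-in-one-out from 0)
bond 2 |J3  (common-e at J2 fixed by 1)
bond 5 |I1  (0-jn J3 has e-setter on 2)

2  (C1, I1 all integral)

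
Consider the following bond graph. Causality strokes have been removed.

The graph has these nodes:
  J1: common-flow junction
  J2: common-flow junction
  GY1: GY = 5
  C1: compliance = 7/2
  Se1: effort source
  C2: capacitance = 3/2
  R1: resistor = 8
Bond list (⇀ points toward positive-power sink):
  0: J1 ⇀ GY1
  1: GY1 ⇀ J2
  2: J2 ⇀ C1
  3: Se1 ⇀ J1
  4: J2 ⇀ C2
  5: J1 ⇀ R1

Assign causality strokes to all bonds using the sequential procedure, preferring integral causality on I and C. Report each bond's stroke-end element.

b3 stroke at J1  (Se1: effort source, stroke at far end)
b2 stroke at J2  (C1 outputs effort q/C1)
b4 stroke at J2  (C2: C, integral causality)
b1 stroke at GY1  (only one flow-in slot at J2)
b0 stroke at GY1  (GY GY1: same side as bond 1)
b5 stroke at J1  (J1: bond 0 brought flow, rest push out)

bond 0 |GY1
bond 1 |GY1
bond 2 |J2
bond 3 |J1
bond 4 |J2
bond 5 |J1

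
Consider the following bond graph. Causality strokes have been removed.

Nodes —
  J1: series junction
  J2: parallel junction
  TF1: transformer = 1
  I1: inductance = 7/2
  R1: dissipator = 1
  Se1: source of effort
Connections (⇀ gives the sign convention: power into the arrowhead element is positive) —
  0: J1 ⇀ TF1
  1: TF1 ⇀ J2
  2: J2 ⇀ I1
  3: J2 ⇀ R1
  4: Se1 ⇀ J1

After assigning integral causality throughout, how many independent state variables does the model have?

bond 4 |J1  (Se1 fixes effort; stroke away)
bond 0 |TF1  (J1: last free bond brings flow in)
bond 1 |J2  (TF1 one-in-one-out from 0)
bond 2 |I1  (J2: bond 1 brought effort, rest push out)
bond 3 |R1  (J2: bond 1 brought effort, rest push out)

1  (I1 all integral)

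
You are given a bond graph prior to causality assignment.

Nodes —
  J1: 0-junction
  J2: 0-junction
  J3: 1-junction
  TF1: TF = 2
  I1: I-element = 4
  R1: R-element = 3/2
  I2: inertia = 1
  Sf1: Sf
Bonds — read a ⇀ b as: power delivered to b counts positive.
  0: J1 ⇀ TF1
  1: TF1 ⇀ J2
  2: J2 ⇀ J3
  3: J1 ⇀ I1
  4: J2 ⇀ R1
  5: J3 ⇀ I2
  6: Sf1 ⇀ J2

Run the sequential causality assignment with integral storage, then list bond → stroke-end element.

#0 →J1
#1 →TF1
#2 →J3
#3 →I1
#4 →J2
#5 →I2
#6 →Sf1

b6 |Sf1  (Sf1 (Sf) sets flow on bond)
b3 |I1  (prefer integral on I1)
b0 |J1  (J1: last free bond brings effort in)
b1 |TF1  (through TF1, causality passes straight; one stroke at TF1)
b5 |I2  (I2 integral (f out))
b2 |J3  (common-f at J3 fixed by 5)
b4 |J2  (J2: last free bond brings effort in)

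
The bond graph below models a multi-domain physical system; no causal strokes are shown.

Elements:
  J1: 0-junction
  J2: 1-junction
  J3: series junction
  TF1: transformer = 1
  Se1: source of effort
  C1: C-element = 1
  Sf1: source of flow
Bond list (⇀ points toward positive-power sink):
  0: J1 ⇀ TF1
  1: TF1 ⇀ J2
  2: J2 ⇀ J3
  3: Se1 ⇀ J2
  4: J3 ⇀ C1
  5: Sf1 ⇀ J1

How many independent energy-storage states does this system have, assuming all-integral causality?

#3 stroke→J2  (Se1 (Se) sets effort on bond)
#5 stroke→Sf1  (Sf1 (Sf) sets flow on bond)
#0 stroke→J1  (only one effort-in slot at J1)
#1 stroke→TF1  (TF1: transformer flips bond 0)
#2 stroke→J2  (1-jn J2 has f-setter on 1)
#4 stroke→J3  (common-f at J3 fixed by 2)

1  (C1 all integral)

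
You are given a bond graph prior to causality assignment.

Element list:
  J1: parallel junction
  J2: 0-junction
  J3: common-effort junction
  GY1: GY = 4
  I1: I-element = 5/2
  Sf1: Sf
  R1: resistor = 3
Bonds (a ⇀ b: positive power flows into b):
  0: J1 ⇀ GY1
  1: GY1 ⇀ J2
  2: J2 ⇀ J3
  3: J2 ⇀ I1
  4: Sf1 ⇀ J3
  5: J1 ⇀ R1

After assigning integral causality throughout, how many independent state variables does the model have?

1  (I1 all integral)

β4 stroke→Sf1  (Sf1: flow source, stroke at near end)
β2 stroke→J3  (J3 needs exactly one e-in)
β3 stroke→I1  (I1 outputs flow p/I1)
β1 stroke→J2  (only one effort-in slot at J2)
β0 stroke→J1  (GY1 both-in/both-out from 1)
β5 stroke→R1  (J1 effort already set via bond 0)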